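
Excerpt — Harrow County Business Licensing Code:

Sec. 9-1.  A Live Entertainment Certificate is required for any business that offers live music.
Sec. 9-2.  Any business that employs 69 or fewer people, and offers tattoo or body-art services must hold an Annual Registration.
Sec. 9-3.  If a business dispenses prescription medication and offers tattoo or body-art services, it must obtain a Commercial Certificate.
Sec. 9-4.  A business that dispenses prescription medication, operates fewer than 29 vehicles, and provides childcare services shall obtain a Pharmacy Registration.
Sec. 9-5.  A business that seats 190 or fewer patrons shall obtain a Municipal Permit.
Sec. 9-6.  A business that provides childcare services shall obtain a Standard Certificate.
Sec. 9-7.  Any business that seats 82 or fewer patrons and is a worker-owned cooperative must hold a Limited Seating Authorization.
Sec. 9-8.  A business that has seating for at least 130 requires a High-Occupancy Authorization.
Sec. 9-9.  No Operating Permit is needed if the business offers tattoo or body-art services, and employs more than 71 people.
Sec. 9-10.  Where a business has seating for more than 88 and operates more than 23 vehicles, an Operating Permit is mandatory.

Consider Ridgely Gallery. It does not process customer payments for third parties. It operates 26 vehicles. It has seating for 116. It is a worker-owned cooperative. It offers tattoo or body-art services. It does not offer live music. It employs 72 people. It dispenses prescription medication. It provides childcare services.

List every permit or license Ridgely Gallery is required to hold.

Sec. 9-1. does not offer live music → Live Entertainment Certificate not required.
Sec. 9-2. employees 72 > 69; offers tattoo or body-art services → Annual Registration not required.
Sec. 9-3. dispenses prescription medication; offers tattoo or body-art services → Commercial Certificate required.
Sec. 9-4. dispenses prescription medication; vehicles 26 < 29; provides childcare services → Pharmacy Registration required.
Sec. 9-5. seating 116 ≤ 190 → Municipal Permit required.
Sec. 9-6. provides childcare services → Standard Certificate required.
Sec. 9-7. seating 116 > 82; is a worker-owned cooperative → Limited Seating Authorization not required.
Sec. 9-8. seating 116 < 130 → High-Occupancy Authorization not required.
Sec. 9-9. offers tattoo or body-art services; employees 72 > 71 → exempt from Operating Permit.
Sec. 9-10. seating 116 > 88; vehicles 26 > 23 → Operating Permit required.

Commercial Certificate, Municipal Permit, Pharmacy Registration, Standard Certificate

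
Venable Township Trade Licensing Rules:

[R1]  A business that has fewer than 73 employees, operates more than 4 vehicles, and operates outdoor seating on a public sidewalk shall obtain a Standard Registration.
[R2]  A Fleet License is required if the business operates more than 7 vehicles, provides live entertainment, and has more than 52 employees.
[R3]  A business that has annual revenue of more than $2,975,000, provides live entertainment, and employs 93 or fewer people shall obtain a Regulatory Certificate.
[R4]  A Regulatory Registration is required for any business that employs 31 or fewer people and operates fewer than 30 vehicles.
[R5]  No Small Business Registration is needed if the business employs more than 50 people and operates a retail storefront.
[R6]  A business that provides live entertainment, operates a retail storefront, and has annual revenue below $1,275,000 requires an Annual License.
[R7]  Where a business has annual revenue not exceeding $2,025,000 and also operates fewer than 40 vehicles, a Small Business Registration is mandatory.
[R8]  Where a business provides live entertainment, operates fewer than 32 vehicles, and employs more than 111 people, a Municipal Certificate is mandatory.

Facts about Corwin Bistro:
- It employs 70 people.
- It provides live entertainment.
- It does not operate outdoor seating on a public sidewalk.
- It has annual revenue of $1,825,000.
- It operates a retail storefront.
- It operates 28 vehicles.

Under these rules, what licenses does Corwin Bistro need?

[R1] employees 70 < 73; vehicles 28 > 4; does not operate outdoor seating on a public sidewalk → Standard Registration not required.
[R2] vehicles 28 > 7; provides live entertainment; employees 70 > 52 → Fleet License required.
[R3] revenue $1,825,000 ≤ $2,975,000; provides live entertainment; employees 70 ≤ 93 → Regulatory Certificate not required.
[R4] employees 70 > 31; vehicles 28 < 30 → Regulatory Registration not required.
[R5] employees 70 > 50; operates a retail storefront → exempt from Small Business Registration.
[R6] provides live entertainment; operates a retail storefront; revenue $1,825,000 ≥ $1,275,000 → Annual License not required.
[R7] revenue $1,825,000 ≤ $2,025,000; vehicles 28 < 40 → Small Business Registration required.
[R8] provides live entertainment; vehicles 28 < 32; employees 70 ≤ 111 → Municipal Certificate not required.

Fleet License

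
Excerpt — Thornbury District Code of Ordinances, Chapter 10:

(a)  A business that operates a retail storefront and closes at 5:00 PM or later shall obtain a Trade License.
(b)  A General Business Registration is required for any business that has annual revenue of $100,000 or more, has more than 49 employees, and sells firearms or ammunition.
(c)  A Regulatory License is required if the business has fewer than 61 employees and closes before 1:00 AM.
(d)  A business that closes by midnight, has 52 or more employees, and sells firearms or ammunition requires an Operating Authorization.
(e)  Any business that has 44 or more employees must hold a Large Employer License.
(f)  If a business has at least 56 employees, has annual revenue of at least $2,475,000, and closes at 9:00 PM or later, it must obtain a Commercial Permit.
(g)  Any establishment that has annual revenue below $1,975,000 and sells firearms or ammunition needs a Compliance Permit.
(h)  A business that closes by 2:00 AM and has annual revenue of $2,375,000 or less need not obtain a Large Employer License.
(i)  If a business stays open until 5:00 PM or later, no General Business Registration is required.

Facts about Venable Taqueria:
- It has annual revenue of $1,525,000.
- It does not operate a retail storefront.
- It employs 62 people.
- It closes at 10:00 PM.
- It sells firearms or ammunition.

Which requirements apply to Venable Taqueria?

Compliance Permit, Operating Authorization

(a) does not operate a retail storefront; closes 10:00 PM, after 5:00 PM → Trade License not required.
(b) revenue $1,525,000 ≥ $100,000; employees 62 > 49; sells firearms or ammunition → General Business Registration required.
(c) employees 62 ≥ 61; closes 10:00 PM, at/before 1:00 AM → Regulatory License not required.
(d) closes 10:00 PM, at/before midnight; employees 62 ≥ 52; sells firearms or ammunition → Operating Authorization required.
(e) employees 62 ≥ 44 → Large Employer License required.
(f) employees 62 ≥ 56; revenue $1,525,000 < $2,475,000; closes 10:00 PM, after 9:00 PM → Commercial Permit not required.
(g) revenue $1,525,000 < $1,975,000; sells firearms or ammunition → Compliance Permit required.
(h) closes 10:00 PM, at/before 2:00 AM; revenue $1,525,000 ≤ $2,375,000 → exempt from Large Employer License.
(i) closes 10:00 PM, after 5:00 PM → exempt from General Business Registration.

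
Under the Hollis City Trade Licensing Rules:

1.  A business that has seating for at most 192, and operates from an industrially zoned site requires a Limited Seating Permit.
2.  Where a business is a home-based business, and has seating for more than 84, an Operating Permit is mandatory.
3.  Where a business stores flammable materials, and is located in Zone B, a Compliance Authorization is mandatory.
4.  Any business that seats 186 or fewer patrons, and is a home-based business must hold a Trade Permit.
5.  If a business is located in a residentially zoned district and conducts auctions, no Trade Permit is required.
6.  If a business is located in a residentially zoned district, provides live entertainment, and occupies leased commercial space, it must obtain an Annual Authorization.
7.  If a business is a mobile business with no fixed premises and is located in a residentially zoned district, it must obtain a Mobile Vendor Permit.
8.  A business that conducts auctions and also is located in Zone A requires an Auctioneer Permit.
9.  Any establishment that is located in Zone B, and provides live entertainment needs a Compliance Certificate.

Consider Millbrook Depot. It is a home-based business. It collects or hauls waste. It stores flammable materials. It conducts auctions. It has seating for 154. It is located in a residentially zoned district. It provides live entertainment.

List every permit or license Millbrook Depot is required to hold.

Operating Permit

1. seating 154 ≤ 192; is a home-based business (not: operates from an industrially zoned site) → Limited Seating Permit not required.
2. is a home-based business; seating 154 > 84 → Operating Permit required.
3. stores flammable materials; is located in a residentially zoned district (not: is located in Zone B) → Compliance Authorization not required.
4. seating 154 ≤ 186; is a home-based business → Trade Permit required.
5. is located in a residentially zoned district; conducts auctions → exempt from Trade Permit.
6. is located in a residentially zoned district; provides live entertainment; is a home-based business (not: occupies leased commercial space) → Annual Authorization not required.
7. is a home-based business (not: is a mobile business with no fixed premises); is located in a residentially zoned district → Mobile Vendor Permit not required.
8. conducts auctions; is located in a residentially zoned district (not: is located in Zone A) → Auctioneer Permit not required.
9. is located in a residentially zoned district (not: is located in Zone B); provides live entertainment → Compliance Certificate not required.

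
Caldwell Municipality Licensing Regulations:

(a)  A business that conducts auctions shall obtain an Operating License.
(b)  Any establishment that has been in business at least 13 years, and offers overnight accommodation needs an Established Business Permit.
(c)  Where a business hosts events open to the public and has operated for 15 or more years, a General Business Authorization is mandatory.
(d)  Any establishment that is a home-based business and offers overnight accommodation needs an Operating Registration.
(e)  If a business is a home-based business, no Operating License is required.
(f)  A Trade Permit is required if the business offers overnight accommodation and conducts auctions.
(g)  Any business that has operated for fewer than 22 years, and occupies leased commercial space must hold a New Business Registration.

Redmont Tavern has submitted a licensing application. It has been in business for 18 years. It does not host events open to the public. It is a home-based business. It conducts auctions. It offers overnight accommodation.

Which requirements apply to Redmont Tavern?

(a) conducts auctions → Operating License required.
(b) years in business 18 ≥ 13; offers overnight accommodation → Established Business Permit required.
(c) does not host events open to the public; years in business 18 ≥ 15 → General Business Authorization not required.
(d) is a home-based business; offers overnight accommodation → Operating Registration required.
(e) is a home-based business → exempt from Operating License.
(f) offers overnight accommodation; conducts auctions → Trade Permit required.
(g) years in business 18 < 22; is a home-based business (not: occupies leased commercial space) → New Business Registration not required.

Established Business Permit, Operating Registration, Trade Permit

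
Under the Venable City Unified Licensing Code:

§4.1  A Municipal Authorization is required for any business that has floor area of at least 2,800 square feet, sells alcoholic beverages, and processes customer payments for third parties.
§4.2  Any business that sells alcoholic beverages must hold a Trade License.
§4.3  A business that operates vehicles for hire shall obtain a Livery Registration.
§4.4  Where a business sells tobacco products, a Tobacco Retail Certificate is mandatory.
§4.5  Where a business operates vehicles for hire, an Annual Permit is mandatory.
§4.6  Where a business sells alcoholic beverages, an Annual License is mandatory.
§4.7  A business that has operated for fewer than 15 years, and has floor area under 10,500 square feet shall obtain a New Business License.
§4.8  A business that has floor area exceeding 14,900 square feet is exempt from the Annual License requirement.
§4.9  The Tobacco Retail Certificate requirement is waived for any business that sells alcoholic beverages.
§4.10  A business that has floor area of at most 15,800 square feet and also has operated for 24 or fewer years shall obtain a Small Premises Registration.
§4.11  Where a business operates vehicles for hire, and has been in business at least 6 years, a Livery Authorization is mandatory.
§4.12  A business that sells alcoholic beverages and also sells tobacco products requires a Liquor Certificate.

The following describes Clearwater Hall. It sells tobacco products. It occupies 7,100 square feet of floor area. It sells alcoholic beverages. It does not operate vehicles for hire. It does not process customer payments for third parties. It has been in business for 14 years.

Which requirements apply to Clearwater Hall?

Annual License, Liquor Certificate, New Business License, Small Premises Registration, Trade License

§4.1 floor area 7,100 square feet ≥ 2,800 square feet; sells alcoholic beverages; does not process customer payments for third parties → Municipal Authorization not required.
§4.2 sells alcoholic beverages → Trade License required.
§4.3 does not operate vehicles for hire → Livery Registration not required.
§4.4 sells tobacco products → Tobacco Retail Certificate required.
§4.5 does not operate vehicles for hire → Annual Permit not required.
§4.6 sells alcoholic beverages → Annual License required.
§4.7 years in business 14 < 15; floor area 7,100 square feet < 10,500 square feet → New Business License required.
§4.8 floor area 7,100 square feet ≤ 14,900 square feet → Annual License exemption does not apply.
§4.9 sells alcoholic beverages → exempt from Tobacco Retail Certificate.
§4.10 floor area 7,100 square feet ≤ 15,800 square feet; years in business 14 ≤ 24 → Small Premises Registration required.
§4.11 does not operate vehicles for hire; years in business 14 ≥ 6 → Livery Authorization not required.
§4.12 sells alcoholic beverages; sells tobacco products → Liquor Certificate required.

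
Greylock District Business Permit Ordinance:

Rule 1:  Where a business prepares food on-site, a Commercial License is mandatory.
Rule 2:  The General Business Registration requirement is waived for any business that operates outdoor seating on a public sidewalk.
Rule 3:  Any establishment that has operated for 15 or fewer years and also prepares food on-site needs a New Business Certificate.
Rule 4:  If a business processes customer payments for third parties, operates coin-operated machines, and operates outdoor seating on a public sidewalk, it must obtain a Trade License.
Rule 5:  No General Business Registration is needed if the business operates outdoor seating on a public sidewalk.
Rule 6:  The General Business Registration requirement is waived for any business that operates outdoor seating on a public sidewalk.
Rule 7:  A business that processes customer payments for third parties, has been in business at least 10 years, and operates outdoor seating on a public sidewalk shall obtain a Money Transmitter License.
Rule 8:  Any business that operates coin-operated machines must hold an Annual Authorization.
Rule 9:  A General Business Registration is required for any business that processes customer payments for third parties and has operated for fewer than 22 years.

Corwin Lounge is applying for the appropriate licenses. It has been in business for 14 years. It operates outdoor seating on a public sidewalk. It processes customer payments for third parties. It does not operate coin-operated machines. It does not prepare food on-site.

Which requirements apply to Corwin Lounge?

Rule 1: does not prepare food on-site → Commercial License not required.
Rule 2: operates outdoor seating on a public sidewalk → exempt from General Business Registration.
Rule 3: years in business 14 ≤ 15; does not prepare food on-site → New Business Certificate not required.
Rule 4: processes customer payments for third parties; does not operate coin-operated machines; operates outdoor seating on a public sidewalk → Trade License not required.
Rule 5: operates outdoor seating on a public sidewalk → exempt from General Business Registration.
Rule 6: operates outdoor seating on a public sidewalk → exempt from General Business Registration.
Rule 7: processes customer payments for third parties; years in business 14 ≥ 10; operates outdoor seating on a public sidewalk → Money Transmitter License required.
Rule 8: does not operate coin-operated machines → Annual Authorization not required.
Rule 9: processes customer payments for third parties; years in business 14 < 22 → General Business Registration required.

Money Transmitter License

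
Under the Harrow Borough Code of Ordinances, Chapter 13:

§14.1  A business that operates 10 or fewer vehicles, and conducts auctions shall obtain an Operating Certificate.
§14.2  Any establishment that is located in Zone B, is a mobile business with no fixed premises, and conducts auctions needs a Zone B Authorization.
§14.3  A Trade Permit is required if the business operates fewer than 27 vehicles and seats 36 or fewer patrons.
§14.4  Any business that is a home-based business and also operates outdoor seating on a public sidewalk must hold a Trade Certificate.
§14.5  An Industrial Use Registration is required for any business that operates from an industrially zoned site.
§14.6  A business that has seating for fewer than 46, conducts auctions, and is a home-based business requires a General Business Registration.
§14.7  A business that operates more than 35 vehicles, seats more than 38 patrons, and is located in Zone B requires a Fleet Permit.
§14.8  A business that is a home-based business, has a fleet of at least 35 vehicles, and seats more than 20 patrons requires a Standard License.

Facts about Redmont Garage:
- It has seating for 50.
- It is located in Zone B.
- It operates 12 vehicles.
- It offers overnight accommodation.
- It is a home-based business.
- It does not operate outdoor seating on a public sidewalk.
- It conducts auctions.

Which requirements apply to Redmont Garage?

None

§14.1 vehicles 12 > 10; conducts auctions → Operating Certificate not required.
§14.2 is located in Zone B; is a home-based business (not: is a mobile business with no fixed premises); conducts auctions → Zone B Authorization not required.
§14.3 vehicles 12 < 27; seating 50 > 36 → Trade Permit not required.
§14.4 is a home-based business; does not operate outdoor seating on a public sidewalk → Trade Certificate not required.
§14.5 is a home-based business (not: operates from an industrially zoned site) → Industrial Use Registration not required.
§14.6 seating 50 ≥ 46; conducts auctions; is a home-based business → General Business Registration not required.
§14.7 vehicles 12 ≤ 35; seating 50 > 38; is located in Zone B → Fleet Permit not required.
§14.8 is a home-based business; vehicles 12 < 35; seating 50 > 20 → Standard License not required.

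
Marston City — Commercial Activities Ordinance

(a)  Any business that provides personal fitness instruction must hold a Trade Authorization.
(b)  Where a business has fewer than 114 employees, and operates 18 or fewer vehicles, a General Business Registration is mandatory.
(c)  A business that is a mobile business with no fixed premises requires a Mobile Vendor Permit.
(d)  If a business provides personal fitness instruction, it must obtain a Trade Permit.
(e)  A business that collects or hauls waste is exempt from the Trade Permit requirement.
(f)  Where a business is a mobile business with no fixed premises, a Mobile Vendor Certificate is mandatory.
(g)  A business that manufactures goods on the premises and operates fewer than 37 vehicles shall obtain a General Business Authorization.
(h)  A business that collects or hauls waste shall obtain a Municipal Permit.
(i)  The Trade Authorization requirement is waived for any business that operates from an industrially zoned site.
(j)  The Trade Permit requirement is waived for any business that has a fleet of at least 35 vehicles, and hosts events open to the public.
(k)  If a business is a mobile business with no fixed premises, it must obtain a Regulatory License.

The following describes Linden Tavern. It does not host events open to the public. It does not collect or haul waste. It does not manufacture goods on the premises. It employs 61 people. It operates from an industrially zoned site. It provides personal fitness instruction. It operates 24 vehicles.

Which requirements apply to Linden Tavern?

(a) provides personal fitness instruction → Trade Authorization required.
(b) employees 61 < 114; vehicles 24 > 18 → General Business Registration not required.
(c) operates from an industrially zoned site (not: is a mobile business with no fixed premises) → Mobile Vendor Permit not required.
(d) provides personal fitness instruction → Trade Permit required.
(e) does not collect or haul waste → Trade Permit exemption does not apply.
(f) operates from an industrially zoned site (not: is a mobile business with no fixed premises) → Mobile Vendor Certificate not required.
(g) does not manufacture goods on the premises; vehicles 24 < 37 → General Business Authorization not required.
(h) does not collect or haul waste → Municipal Permit not required.
(i) operates from an industrially zoned site → exempt from Trade Authorization.
(j) vehicles 24 < 35; does not host events open to the public → Trade Permit exemption does not apply.
(k) operates from an industrially zoned site (not: is a mobile business with no fixed premises) → Regulatory License not required.

Trade Permit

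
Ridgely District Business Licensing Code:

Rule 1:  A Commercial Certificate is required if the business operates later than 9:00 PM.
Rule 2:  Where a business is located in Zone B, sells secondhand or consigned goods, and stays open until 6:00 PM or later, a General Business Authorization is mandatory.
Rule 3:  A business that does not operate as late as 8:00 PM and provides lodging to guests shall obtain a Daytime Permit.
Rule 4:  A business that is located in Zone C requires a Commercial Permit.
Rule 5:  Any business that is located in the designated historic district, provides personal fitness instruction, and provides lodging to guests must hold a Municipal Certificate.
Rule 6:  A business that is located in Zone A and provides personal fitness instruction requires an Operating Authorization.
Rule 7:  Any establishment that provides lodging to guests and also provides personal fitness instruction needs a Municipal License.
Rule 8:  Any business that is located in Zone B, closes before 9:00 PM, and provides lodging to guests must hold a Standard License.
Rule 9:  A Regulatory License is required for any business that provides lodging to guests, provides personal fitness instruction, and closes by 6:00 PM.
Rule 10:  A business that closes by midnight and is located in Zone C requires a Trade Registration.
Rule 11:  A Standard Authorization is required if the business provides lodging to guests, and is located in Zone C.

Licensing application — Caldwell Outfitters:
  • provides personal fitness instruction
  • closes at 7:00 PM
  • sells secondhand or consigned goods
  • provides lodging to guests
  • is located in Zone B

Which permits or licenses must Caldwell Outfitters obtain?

Rule 1: closes 7:00 PM, at/before 9:00 PM → Commercial Certificate not required.
Rule 2: is located in Zone B; sells secondhand or consigned goods; closes 7:00 PM, after 6:00 PM → General Business Authorization required.
Rule 3: closes 7:00 PM, at/before 8:00 PM; provides lodging to guests → Daytime Permit required.
Rule 4: is located in Zone B (not: is located in Zone C) → Commercial Permit not required.
Rule 5: is located in Zone B (not: is located in the designated historic district); provides personal fitness instruction; provides lodging to guests → Municipal Certificate not required.
Rule 6: is located in Zone B (not: is located in Zone A); provides personal fitness instruction → Operating Authorization not required.
Rule 7: provides lodging to guests; provides personal fitness instruction → Municipal License required.
Rule 8: is located in Zone B; closes 7:00 PM, at/before 9:00 PM; provides lodging to guests → Standard License required.
Rule 9: provides lodging to guests; provides personal fitness instruction; closes 7:00 PM, after 6:00 PM → Regulatory License not required.
Rule 10: closes 7:00 PM, at/before midnight; is located in Zone B (not: is located in Zone C) → Trade Registration not required.
Rule 11: provides lodging to guests; is located in Zone B (not: is located in Zone C) → Standard Authorization not required.

Daytime Permit, General Business Authorization, Municipal License, Standard License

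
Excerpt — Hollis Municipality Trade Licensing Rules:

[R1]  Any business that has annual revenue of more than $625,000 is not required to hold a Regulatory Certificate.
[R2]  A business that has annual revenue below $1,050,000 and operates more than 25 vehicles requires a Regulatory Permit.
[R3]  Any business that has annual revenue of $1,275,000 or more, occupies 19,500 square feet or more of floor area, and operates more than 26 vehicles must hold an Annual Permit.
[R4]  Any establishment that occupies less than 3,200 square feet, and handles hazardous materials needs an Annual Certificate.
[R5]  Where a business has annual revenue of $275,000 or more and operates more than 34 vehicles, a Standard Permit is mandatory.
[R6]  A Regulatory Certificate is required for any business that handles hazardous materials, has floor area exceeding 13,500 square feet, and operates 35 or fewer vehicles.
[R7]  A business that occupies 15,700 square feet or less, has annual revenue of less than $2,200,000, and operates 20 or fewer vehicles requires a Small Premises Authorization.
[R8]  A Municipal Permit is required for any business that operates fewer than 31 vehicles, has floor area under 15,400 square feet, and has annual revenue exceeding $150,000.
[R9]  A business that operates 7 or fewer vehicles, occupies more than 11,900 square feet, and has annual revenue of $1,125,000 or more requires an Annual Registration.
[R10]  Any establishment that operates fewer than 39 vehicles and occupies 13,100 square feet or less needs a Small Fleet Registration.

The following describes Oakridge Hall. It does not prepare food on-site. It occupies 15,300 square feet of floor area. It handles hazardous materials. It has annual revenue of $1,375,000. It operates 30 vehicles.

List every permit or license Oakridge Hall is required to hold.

Municipal Permit

[R1] revenue $1,375,000 > $625,000 → exempt from Regulatory Certificate.
[R2] revenue $1,375,000 ≥ $1,050,000; vehicles 30 > 25 → Regulatory Permit not required.
[R3] revenue $1,375,000 ≥ $1,275,000; floor area 15,300 square feet < 19,500 square feet; vehicles 30 > 26 → Annual Permit not required.
[R4] floor area 15,300 square feet ≥ 3,200 square feet; handles hazardous materials → Annual Certificate not required.
[R5] revenue $1,375,000 ≥ $275,000; vehicles 30 ≤ 34 → Standard Permit not required.
[R6] handles hazardous materials; floor area 15,300 square feet > 13,500 square feet; vehicles 30 ≤ 35 → Regulatory Certificate required.
[R7] floor area 15,300 square feet ≤ 15,700 square feet; revenue $1,375,000 < $2,200,000; vehicles 30 > 20 → Small Premises Authorization not required.
[R8] vehicles 30 < 31; floor area 15,300 square feet < 15,400 square feet; revenue $1,375,000 > $150,000 → Municipal Permit required.
[R9] vehicles 30 > 7; floor area 15,300 square feet > 11,900 square feet; revenue $1,375,000 ≥ $1,125,000 → Annual Registration not required.
[R10] vehicles 30 < 39; floor area 15,300 square feet > 13,100 square feet → Small Fleet Registration not required.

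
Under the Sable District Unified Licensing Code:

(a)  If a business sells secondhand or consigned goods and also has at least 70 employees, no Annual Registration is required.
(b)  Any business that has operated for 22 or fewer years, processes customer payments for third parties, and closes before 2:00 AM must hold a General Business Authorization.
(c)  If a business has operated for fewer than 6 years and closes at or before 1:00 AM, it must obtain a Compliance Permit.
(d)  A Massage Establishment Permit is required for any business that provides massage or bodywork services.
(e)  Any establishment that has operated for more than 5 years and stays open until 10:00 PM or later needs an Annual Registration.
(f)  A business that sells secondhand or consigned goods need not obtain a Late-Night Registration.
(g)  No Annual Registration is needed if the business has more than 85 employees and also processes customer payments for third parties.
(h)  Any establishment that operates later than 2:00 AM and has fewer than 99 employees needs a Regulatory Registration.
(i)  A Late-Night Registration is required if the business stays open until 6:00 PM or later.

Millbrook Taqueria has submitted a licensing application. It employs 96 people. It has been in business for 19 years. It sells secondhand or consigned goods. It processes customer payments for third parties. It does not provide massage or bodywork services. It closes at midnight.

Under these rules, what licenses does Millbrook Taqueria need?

General Business Authorization

(a) sells secondhand or consigned goods; employees 96 ≥ 70 → exempt from Annual Registration.
(b) years in business 19 ≤ 22; processes customer payments for third parties; closes midnight, at/before 2:00 AM → General Business Authorization required.
(c) years in business 19 ≥ 6; closes midnight, at/before 1:00 AM → Compliance Permit not required.
(d) does not provide massage or bodywork services → Massage Establishment Permit not required.
(e) years in business 19 > 5; closes midnight, after 10:00 PM → Annual Registration required.
(f) sells secondhand or consigned goods → exempt from Late-Night Registration.
(g) employees 96 > 85; processes customer payments for third parties → exempt from Annual Registration.
(h) closes midnight, at/before 2:00 AM; employees 96 < 99 → Regulatory Registration not required.
(i) closes midnight, after 6:00 PM → Late-Night Registration required.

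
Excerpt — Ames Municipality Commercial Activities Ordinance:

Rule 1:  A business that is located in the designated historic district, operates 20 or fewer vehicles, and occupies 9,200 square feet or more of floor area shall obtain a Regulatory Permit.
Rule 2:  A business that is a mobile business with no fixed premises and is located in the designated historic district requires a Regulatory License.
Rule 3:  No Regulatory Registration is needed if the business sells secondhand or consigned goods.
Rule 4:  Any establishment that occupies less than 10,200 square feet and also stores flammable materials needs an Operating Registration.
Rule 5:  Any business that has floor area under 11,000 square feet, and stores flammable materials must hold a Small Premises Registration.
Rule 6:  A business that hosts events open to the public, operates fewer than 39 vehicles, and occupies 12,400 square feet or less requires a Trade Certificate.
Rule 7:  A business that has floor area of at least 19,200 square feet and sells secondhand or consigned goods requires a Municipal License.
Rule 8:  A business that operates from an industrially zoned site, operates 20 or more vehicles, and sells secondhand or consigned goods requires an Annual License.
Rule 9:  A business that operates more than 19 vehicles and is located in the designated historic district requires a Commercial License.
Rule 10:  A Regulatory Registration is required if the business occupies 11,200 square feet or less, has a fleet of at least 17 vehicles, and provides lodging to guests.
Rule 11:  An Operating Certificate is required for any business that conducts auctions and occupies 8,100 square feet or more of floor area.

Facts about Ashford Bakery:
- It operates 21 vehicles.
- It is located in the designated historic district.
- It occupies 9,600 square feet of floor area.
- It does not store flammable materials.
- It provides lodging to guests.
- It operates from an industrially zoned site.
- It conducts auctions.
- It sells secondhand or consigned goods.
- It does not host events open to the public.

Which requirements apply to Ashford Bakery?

Rule 1: is located in the designated historic district; vehicles 21 > 20; floor area 9,600 square feet ≥ 9,200 square feet → Regulatory Permit not required.
Rule 2: operates from an industrially zoned site (not: is a mobile business with no fixed premises); is located in the designated historic district → Regulatory License not required.
Rule 3: sells secondhand or consigned goods → exempt from Regulatory Registration.
Rule 4: floor area 9,600 square feet < 10,200 square feet; does not store flammable materials → Operating Registration not required.
Rule 5: floor area 9,600 square feet < 11,000 square feet; does not store flammable materials → Small Premises Registration not required.
Rule 6: does not host events open to the public; vehicles 21 < 39; floor area 9,600 square feet ≤ 12,400 square feet → Trade Certificate not required.
Rule 7: floor area 9,600 square feet < 19,200 square feet; sells secondhand or consigned goods → Municipal License not required.
Rule 8: operates from an industrially zoned site; vehicles 21 ≥ 20; sells secondhand or consigned goods → Annual License required.
Rule 9: vehicles 21 > 19; is located in the designated historic district → Commercial License required.
Rule 10: floor area 9,600 square feet ≤ 11,200 square feet; vehicles 21 ≥ 17; provides lodging to guests → Regulatory Registration required.
Rule 11: conducts auctions; floor area 9,600 square feet ≥ 8,100 square feet → Operating Certificate required.

Annual License, Commercial License, Operating Certificate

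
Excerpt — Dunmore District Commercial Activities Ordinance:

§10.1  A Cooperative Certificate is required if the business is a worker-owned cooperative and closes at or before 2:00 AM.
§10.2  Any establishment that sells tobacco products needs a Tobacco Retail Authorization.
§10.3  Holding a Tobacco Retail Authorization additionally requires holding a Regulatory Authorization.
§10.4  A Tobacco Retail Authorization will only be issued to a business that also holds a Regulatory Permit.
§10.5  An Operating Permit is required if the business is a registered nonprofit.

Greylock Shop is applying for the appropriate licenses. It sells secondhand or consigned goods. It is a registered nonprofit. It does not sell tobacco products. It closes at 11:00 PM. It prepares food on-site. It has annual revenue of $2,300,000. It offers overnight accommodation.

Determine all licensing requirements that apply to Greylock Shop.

Operating Permit

§10.1 is a registered nonprofit (not: is a worker-owned cooperative); closes 11:00 PM, at/before 2:00 AM → Cooperative Certificate not required.
§10.2 does not sell tobacco products → Tobacco Retail Authorization not required.
§10.3 Tobacco Retail Authorization is not required → no effect.
§10.4 Tobacco Retail Authorization is not required → no effect.
§10.5 is a registered nonprofit → Operating Permit required.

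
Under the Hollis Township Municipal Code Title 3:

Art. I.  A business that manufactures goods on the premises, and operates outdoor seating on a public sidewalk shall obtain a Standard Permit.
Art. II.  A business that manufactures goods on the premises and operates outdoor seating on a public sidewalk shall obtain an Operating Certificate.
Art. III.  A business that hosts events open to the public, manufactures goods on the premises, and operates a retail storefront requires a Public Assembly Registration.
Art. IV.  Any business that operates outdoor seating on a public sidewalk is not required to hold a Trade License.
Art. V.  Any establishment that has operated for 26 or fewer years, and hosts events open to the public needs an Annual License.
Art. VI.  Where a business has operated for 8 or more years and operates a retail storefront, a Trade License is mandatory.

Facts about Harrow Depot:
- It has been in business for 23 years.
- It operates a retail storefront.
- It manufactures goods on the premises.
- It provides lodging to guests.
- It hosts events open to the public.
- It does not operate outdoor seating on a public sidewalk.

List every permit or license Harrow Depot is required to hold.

Art. I. manufactures goods on the premises; does not operate outdoor seating on a public sidewalk → Standard Permit not required.
Art. II. manufactures goods on the premises; does not operate outdoor seating on a public sidewalk → Operating Certificate not required.
Art. III. hosts events open to the public; manufactures goods on the premises; operates a retail storefront → Public Assembly Registration required.
Art. IV. does not operate outdoor seating on a public sidewalk → Trade License exemption does not apply.
Art. V. years in business 23 ≤ 26; hosts events open to the public → Annual License required.
Art. VI. years in business 23 ≥ 8; operates a retail storefront → Trade License required.

Annual License, Public Assembly Registration, Trade License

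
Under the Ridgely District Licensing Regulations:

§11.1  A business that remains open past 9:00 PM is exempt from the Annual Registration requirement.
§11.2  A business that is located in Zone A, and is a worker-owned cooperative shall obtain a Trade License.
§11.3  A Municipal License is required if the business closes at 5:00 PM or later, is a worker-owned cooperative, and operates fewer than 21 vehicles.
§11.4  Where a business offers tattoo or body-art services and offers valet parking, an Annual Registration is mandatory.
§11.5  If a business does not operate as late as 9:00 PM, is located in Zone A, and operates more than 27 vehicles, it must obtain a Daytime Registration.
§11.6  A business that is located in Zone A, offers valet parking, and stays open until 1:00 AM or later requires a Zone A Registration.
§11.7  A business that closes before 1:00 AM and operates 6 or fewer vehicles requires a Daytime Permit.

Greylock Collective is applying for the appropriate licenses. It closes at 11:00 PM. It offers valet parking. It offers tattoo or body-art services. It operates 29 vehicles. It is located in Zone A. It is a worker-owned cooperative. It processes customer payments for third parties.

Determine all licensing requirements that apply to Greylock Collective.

Trade License

§11.1 closes 11:00 PM, after 9:00 PM → exempt from Annual Registration.
§11.2 is located in Zone A; is a worker-owned cooperative → Trade License required.
§11.3 closes 11:00 PM, after 5:00 PM; is a worker-owned cooperative; vehicles 29 ≥ 21 → Municipal License not required.
§11.4 offers tattoo or body-art services; offers valet parking → Annual Registration required.
§11.5 closes 11:00 PM, after 9:00 PM; is located in Zone A; vehicles 29 > 27 → Daytime Registration not required.
§11.6 is located in Zone A; offers valet parking; closes 11:00 PM, at/before 1:00 AM → Zone A Registration not required.
§11.7 closes 11:00 PM, at/before 1:00 AM; vehicles 29 > 6 → Daytime Permit not required.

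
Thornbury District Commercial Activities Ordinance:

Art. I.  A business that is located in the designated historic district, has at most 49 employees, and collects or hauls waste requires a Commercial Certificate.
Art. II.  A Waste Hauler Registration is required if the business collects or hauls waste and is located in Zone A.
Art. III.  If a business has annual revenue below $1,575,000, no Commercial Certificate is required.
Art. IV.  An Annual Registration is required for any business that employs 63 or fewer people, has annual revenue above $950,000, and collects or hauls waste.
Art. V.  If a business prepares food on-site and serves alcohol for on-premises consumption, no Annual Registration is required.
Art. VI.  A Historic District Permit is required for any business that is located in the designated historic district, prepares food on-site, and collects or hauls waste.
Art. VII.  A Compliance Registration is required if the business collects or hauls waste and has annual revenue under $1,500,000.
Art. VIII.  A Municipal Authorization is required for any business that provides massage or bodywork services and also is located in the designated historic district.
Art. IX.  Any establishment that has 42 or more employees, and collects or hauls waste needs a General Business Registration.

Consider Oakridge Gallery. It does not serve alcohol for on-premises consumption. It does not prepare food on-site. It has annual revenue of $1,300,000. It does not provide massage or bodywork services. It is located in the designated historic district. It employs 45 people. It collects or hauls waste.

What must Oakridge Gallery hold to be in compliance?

Annual Registration, Compliance Registration, General Business Registration

Art. I. is located in the designated historic district; employees 45 ≤ 49; collects or hauls waste → Commercial Certificate required.
Art. II. collects or hauls waste; is located in the designated historic district (not: is located in Zone A) → Waste Hauler Registration not required.
Art. III. revenue $1,300,000 < $1,575,000 → exempt from Commercial Certificate.
Art. IV. employees 45 ≤ 63; revenue $1,300,000 > $950,000; collects or hauls waste → Annual Registration required.
Art. V. does not prepare food on-site; does not serve alcohol for on-premises consumption → Annual Registration exemption does not apply.
Art. VI. is located in the designated historic district; does not prepare food on-site; collects or hauls waste → Historic District Permit not required.
Art. VII. collects or hauls waste; revenue $1,300,000 < $1,500,000 → Compliance Registration required.
Art. VIII. does not provide massage or bodywork services; is located in the designated historic district → Municipal Authorization not required.
Art. IX. employees 45 ≥ 42; collects or hauls waste → General Business Registration required.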